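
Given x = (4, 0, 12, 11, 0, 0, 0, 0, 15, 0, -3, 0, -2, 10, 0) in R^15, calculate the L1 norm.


Non-zero entries: [(0, 4), (2, 12), (3, 11), (8, 15), (10, -3), (12, -2), (13, 10)]
Absolute values: [4, 12, 11, 15, 3, 2, 10]
||x||_1 = sum = 57.

57


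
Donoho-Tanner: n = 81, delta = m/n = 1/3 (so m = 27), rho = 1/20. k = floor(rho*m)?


m = 1/3*81 = 27.
rho = 1/20.
rho*m = 1/20*27 = 1.35.
k = floor(1.35) = 1.

1


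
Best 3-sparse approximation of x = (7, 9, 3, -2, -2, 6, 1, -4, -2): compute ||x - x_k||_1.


Sorted |x_i| descending: [9, 7, 6, 4, 3, 2, 2, 2, 1]
Keep top 3: [9, 7, 6]
Tail entries: [4, 3, 2, 2, 2, 1]
L1 error = sum of tail = 14.

14


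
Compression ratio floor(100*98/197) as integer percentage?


100*m/n = 100*98/197 ≈ 49.7462.
floor = 49.

49


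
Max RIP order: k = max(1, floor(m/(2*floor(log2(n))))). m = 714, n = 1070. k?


floor(log2(1070)) = 10.
2*10 = 20.
m/(2*floor(log2(n))) = 714/20 ≈ 35.7.
floor = 35.
k = max(1, 35) = 35.

35


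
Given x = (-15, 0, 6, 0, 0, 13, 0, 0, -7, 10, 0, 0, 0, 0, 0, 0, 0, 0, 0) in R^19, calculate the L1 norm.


Non-zero entries: [(0, -15), (2, 6), (5, 13), (8, -7), (9, 10)]
Absolute values: [15, 6, 13, 7, 10]
||x||_1 = sum = 51.

51


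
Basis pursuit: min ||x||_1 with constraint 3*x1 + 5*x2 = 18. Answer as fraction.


Axis intercepts:
  x1 = 6, x2 = 0: L1 = 6
  x1 = 0, x2 = 18/5: L1 = 18/5
x* = (0, 18/5)
||x*||_1 = 18/5.

18/5


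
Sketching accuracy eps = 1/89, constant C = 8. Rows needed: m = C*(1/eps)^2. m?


1/eps = 89.
(1/eps)^2 = 7921.
m = 8*7921 = 63368.

63368


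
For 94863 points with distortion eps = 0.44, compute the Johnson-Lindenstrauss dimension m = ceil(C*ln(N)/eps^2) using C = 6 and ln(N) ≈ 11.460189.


ln(94863) ≈ 11.460189.
eps^2 = 0.44^2 = 0.1936.
C*ln(N)/eps^2 ≈ 6*11.460189/0.1936 ≈ 355.1711.
m = ceil(355.1711) = 356.

356


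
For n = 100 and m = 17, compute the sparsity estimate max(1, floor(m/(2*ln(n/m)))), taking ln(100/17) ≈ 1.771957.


n/m = 100/17.
ln(n/m) ≈ 1.771957.
2*ln(n/m) ≈ 3.543914.
m/(2*ln(n/m)) ≈ 17/3.543914 ≈ 4.797.
floor = 4.
k_max = max(1, 4) = 4.

4


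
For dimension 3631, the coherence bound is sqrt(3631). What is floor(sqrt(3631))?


60^2 = 3600 <= 3631 < 3721 = 61^2, so 60 <= sqrt(3631) < 61.
floor(sqrt(3631)) = 60.

60


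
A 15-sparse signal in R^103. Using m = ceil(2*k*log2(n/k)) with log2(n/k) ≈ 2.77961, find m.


log2(n/k) = log2(103/15) ≈ 2.77961.
2*k*log2(n/k) ≈ 2*15*2.77961 = 83.3883.
m = ceil(83.3883) = 84.

84


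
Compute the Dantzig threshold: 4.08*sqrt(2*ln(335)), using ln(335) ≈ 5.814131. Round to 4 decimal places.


ln(335) ≈ 5.814131.
2*ln(n) ≈ 11.628262.
sqrt(2*ln(n)) ≈ sqrt(11.628262) ≈ 3.410024.
threshold ≈ 4.08*3.410024 = 13.91289792 ≈ 13.9129.

13.9129


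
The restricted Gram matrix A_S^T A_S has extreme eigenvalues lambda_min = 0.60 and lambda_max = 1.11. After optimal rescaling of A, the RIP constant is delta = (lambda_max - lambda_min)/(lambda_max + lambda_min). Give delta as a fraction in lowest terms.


lambda_max - lambda_min = 1.11 - 0.60 = 0.51.
lambda_max + lambda_min = 1.11 + 0.60 = 1.71.
delta = 0.51/1.71 = 51/171 = 17/57.

17/57


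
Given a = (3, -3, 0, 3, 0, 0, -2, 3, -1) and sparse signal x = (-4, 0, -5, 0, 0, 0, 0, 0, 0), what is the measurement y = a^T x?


Non-zero terms: ['3*-4', '0*-5']
Products: [-12, 0]
y = sum = -12.

-12


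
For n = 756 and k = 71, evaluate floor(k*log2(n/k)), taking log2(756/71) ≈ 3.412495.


log2(n/k) = log2(756/71) ≈ 3.412495.
k*log2(n/k) ≈ 71*3.412495 = 242.287145.
floor(242.287145) = 242.

242


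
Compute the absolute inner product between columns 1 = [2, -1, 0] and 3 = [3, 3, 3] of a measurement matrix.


Inner product: 2*3 + -1*3 + 0*3
Products: [6, -3, 0]
Sum = 3.
|dot| = 3.

3


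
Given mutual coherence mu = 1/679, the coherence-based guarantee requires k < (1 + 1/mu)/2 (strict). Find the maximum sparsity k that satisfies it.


1/mu = 679.
1 + 1/mu = 680.
(1 + 1/mu)/2 = 340 is an integer and the inequality is strict, so k_max = 340 - 1 = 339.

339


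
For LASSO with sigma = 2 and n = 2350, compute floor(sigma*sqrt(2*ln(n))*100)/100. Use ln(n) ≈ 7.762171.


ln(2350) ≈ 7.762171.
2*ln(n) ≈ 15.524342.
sqrt(2*ln(n)) ≈ sqrt(15.524342) ≈ 3.940094.
lambda ≈ 2*3.940094 = 7.880188.
floor(lambda*100)/100 = 7.88.

7.88


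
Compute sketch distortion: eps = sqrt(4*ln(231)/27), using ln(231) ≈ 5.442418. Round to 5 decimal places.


ln(231) ≈ 5.442418.
4*ln(N)/m ≈ 4*5.442418/27 ≈ 0.80628415.
eps = sqrt(0.80628415) ≈ 0.8979333 ≈ 0.89793.

0.89793


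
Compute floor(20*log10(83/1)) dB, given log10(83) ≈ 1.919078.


||x||/||e|| = 83/1 = 83.
log10(83) ≈ 1.919078.
20*log10(||x||/||e||) ≈ 20*1.919078 = 38.38156.
floor(38.38156) = 38.

38


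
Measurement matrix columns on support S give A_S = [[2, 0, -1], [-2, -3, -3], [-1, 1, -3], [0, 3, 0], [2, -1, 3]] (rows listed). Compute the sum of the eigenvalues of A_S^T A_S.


Sum of eigenvalues of A_S^T A_S = trace(A_S^T A_S) = sum of squared column norms of A_S.
A_S^T A_S diagonal: [13, 20, 28].
trace = 13 + 20 + 28 = 61.

61


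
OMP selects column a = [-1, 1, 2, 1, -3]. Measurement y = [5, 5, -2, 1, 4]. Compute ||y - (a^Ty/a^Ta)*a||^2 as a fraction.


a^T a = 16.
a^T y = -15.
coeff = -15/16 = -15/16.
||r||^2 = 911/16.

911/16


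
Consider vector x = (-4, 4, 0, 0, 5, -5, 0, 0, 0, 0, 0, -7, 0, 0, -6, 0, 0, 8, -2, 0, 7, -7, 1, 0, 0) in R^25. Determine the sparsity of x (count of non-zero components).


Non-zero positions: [0, 1, 4, 5, 11, 14, 17, 18, 20, 21, 22].
Sparsity = 11.

11


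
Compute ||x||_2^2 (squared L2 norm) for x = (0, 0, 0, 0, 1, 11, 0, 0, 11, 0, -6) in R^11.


Non-zero entries: [(4, 1), (5, 11), (8, 11), (10, -6)]
Squares: [1, 121, 121, 36]
||x||_2^2 = sum = 279.

279


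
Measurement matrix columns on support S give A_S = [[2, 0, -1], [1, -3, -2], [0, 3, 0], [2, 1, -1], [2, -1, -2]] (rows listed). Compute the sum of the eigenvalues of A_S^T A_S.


Sum of eigenvalues of A_S^T A_S = trace(A_S^T A_S) = sum of squared column norms of A_S.
A_S^T A_S diagonal: [13, 20, 10].
trace = 13 + 20 + 10 = 43.

43


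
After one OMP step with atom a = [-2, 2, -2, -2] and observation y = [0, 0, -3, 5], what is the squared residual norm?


a^T a = 16.
a^T y = -4.
coeff = -4/16 = -1/4.
||r||^2 = 33.

33


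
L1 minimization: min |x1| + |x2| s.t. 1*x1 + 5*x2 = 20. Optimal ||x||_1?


Axis intercepts:
  x1 = 20, x2 = 0: L1 = 20
  x1 = 0, x2 = 4: L1 = 4
x* = (0, 4)
||x*||_1 = 4.

4


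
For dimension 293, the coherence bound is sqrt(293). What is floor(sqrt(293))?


17^2 = 289 <= 293 < 324 = 18^2, so 17 <= sqrt(293) < 18.
floor(sqrt(293)) = 17.

17


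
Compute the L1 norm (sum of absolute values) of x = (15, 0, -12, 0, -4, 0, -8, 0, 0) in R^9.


Non-zero entries: [(0, 15), (2, -12), (4, -4), (6, -8)]
Absolute values: [15, 12, 4, 8]
||x||_1 = sum = 39.

39


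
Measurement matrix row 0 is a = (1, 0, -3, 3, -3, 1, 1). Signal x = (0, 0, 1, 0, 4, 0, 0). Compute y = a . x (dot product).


Non-zero terms: ['-3*1', '-3*4']
Products: [-3, -12]
y = sum = -15.

-15


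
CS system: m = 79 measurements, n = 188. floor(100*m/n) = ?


100*m/n = 100*79/188 ≈ 42.0213.
floor = 42.

42


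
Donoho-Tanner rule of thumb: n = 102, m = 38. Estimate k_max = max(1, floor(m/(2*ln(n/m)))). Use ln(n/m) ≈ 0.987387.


n/m = 102/38 = 51/19.
ln(n/m) ≈ 0.987387.
2*ln(n/m) ≈ 1.974774.
m/(2*ln(n/m)) ≈ 38/1.974774 ≈ 19.2427.
floor = 19.
k_max = max(1, 19) = 19.

19


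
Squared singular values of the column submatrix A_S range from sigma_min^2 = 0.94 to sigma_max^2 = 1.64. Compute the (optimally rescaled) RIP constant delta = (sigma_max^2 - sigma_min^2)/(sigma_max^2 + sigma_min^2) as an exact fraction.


lambda_max - lambda_min = 1.64 - 0.94 = 0.70.
lambda_max + lambda_min = 1.64 + 0.94 = 2.58.
delta = 0.70/2.58 = 70/258 = 35/129.

35/129


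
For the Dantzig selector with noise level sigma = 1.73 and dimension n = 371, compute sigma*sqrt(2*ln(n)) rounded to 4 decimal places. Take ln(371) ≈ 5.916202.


ln(371) ≈ 5.916202.
2*ln(n) ≈ 11.832404.
sqrt(2*ln(n)) ≈ sqrt(11.832404) ≈ 3.439826.
threshold ≈ 1.73*3.439826 = 5.95089898 ≈ 5.9509.

5.9509


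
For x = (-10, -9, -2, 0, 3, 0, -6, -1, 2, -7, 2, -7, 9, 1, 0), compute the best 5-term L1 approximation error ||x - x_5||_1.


Sorted |x_i| descending: [10, 9, 9, 7, 7, 6, 3, 2, 2, 2, 1, 1, 0, 0, 0]
Keep top 5: [10, 9, 9, 7, 7]
Tail entries: [6, 3, 2, 2, 2, 1, 1, 0, 0, 0]
L1 error = sum of tail = 17.

17


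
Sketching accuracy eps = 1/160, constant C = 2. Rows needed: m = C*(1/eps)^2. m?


1/eps = 160.
(1/eps)^2 = 25600.
m = 2*25600 = 51200.

51200


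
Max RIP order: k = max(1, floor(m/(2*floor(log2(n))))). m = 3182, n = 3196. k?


floor(log2(3196)) = 11.
2*11 = 22.
m/(2*floor(log2(n))) = 3182/22 ≈ 144.6364.
floor = 144.
k = max(1, 144) = 144.

144


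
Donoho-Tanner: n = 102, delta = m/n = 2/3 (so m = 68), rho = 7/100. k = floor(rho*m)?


m = 2/3*102 = 68.
rho = 7/100.
rho*m = 7/100*68 = 4.76.
k = floor(4.76) = 4.

4


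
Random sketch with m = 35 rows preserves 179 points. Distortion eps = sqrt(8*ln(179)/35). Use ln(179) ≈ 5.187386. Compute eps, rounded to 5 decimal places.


ln(179) ≈ 5.187386.
8*ln(N)/m ≈ 8*5.187386/35 ≈ 1.18568823.
eps = sqrt(1.18568823) ≈ 1.0888931 ≈ 1.08889.

1.08889


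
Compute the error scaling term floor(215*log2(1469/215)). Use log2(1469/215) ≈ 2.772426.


log2(n/k) = log2(1469/215) ≈ 2.772426.
k*log2(n/k) ≈ 215*2.772426 = 596.07159.
floor(596.07159) = 596.

596


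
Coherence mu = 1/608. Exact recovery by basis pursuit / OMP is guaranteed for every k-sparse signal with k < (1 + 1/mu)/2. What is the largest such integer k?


1/mu = 608.
1 + 1/mu = 609.
(1 + 1/mu)/2 = 304.5 is not an integer, so k_max = floor(304.5) = 304.

304


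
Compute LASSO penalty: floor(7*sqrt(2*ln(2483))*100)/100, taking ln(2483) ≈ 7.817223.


ln(2483) ≈ 7.817223.
2*ln(n) ≈ 15.634446.
sqrt(2*ln(n)) ≈ sqrt(15.634446) ≈ 3.954042.
lambda ≈ 7*3.954042 = 27.678294.
floor(lambda*100)/100 = 27.67.

27.67


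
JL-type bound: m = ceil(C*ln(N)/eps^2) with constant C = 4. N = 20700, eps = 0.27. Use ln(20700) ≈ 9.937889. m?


ln(20700) ≈ 9.937889.
eps^2 = 0.27^2 = 0.0729.
C*ln(N)/eps^2 ≈ 4*9.937889/0.0729 ≈ 545.2888.
m = ceil(545.2888) = 546.

546


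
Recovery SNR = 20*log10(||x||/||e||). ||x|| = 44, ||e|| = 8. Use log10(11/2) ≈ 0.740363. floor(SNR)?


||x||/||e|| = 44/8 = 11/2.
log10(11/2) ≈ 0.740363.
20*log10(||x||/||e||) ≈ 20*0.740363 = 14.80726.
floor(14.80726) = 14.

14


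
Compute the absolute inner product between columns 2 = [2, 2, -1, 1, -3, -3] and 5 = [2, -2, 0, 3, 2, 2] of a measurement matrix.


Inner product: 2*2 + 2*-2 + -1*0 + 1*3 + -3*2 + -3*2
Products: [4, -4, 0, 3, -6, -6]
Sum = -9.
|dot| = 9.

9


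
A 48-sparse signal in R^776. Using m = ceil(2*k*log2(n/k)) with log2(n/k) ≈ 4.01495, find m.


log2(n/k) = log2(776/48) ≈ 4.01495.
2*k*log2(n/k) ≈ 2*48*4.01495 = 385.4352.
m = ceil(385.4352) = 386.

386


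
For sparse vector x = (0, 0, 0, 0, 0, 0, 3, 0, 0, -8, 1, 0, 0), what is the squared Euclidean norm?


Non-zero entries: [(6, 3), (9, -8), (10, 1)]
Squares: [9, 64, 1]
||x||_2^2 = sum = 74.

74


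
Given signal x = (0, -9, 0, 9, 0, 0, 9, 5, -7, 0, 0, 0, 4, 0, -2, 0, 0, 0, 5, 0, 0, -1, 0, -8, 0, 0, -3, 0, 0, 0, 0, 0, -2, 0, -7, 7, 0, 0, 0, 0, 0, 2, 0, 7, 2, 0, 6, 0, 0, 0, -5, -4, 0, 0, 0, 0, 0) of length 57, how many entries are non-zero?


Non-zero positions: [1, 3, 6, 7, 8, 12, 14, 18, 21, 23, 26, 32, 34, 35, 41, 43, 44, 46, 50, 51].
Sparsity = 20.

20


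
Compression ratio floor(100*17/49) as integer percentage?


100*m/n = 100*17/49 ≈ 34.6939.
floor = 34.

34


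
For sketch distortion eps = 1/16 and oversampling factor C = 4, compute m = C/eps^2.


1/eps = 16.
(1/eps)^2 = 256.
m = 4*256 = 1024.

1024


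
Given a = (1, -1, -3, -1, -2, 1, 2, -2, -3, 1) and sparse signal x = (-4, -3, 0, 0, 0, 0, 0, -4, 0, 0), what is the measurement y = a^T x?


Non-zero terms: ['1*-4', '-1*-3', '-2*-4']
Products: [-4, 3, 8]
y = sum = 7.

7


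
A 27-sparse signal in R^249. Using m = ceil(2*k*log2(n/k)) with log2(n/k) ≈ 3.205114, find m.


log2(n/k) = log2(249/27) ≈ 3.205114.
2*k*log2(n/k) ≈ 2*27*3.205114 = 173.076156.
m = ceil(173.076156) = 174.

174


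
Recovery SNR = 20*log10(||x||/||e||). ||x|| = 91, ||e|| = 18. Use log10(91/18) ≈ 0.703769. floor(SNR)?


||x||/||e|| = 91/18.
log10(91/18) ≈ 0.703769.
20*log10(||x||/||e||) ≈ 20*0.703769 = 14.07538.
floor(14.07538) = 14.

14


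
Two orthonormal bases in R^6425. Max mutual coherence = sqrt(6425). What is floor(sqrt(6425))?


80^2 = 6400 <= 6425 < 6561 = 81^2, so 80 <= sqrt(6425) < 81.
floor(sqrt(6425)) = 80.

80


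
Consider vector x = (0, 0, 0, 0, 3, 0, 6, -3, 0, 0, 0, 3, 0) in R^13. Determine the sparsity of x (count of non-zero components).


Non-zero positions: [4, 6, 7, 11].
Sparsity = 4.

4


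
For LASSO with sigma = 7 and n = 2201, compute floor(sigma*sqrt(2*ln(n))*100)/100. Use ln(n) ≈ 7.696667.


ln(2201) ≈ 7.696667.
2*ln(n) ≈ 15.393334.
sqrt(2*ln(n)) ≈ sqrt(15.393334) ≈ 3.923434.
lambda ≈ 7*3.923434 = 27.464038.
floor(lambda*100)/100 = 27.46.

27.46


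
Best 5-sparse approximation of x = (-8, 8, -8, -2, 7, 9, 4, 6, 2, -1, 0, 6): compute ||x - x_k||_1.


Sorted |x_i| descending: [9, 8, 8, 8, 7, 6, 6, 4, 2, 2, 1, 0]
Keep top 5: [9, 8, 8, 8, 7]
Tail entries: [6, 6, 4, 2, 2, 1, 0]
L1 error = sum of tail = 21.

21


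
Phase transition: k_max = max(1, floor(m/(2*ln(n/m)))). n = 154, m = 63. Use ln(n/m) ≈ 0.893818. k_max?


n/m = 154/63 = 22/9.
ln(n/m) ≈ 0.893818.
2*ln(n/m) ≈ 1.787636.
m/(2*ln(n/m)) ≈ 63/1.787636 ≈ 35.2421.
floor = 35.
k_max = max(1, 35) = 35.

35


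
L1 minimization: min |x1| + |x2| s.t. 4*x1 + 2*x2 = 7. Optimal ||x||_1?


Axis intercepts:
  x1 = 7/4, x2 = 0: L1 = 7/4
  x1 = 0, x2 = 7/2: L1 = 7/2
x* = (7/4, 0)
||x*||_1 = 7/4.

7/4


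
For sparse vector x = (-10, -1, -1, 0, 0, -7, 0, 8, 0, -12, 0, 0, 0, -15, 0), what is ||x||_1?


Non-zero entries: [(0, -10), (1, -1), (2, -1), (5, -7), (7, 8), (9, -12), (13, -15)]
Absolute values: [10, 1, 1, 7, 8, 12, 15]
||x||_1 = sum = 54.

54


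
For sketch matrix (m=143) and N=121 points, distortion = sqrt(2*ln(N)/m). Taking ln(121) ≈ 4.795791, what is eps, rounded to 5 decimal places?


ln(121) ≈ 4.795791.
2*ln(N)/m ≈ 2*4.795791/143 ≈ 0.067074.
eps = sqrt(0.067074) ≈ 0.2589865 ≈ 0.25899.

0.25899


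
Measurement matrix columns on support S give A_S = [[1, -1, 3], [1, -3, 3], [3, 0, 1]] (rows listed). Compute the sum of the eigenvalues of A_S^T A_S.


Sum of eigenvalues of A_S^T A_S = trace(A_S^T A_S) = sum of squared column norms of A_S.
A_S^T A_S diagonal: [11, 10, 19].
trace = 11 + 10 + 19 = 40.

40


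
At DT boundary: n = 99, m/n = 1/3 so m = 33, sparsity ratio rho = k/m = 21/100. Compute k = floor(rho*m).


m = 1/3*99 = 33.
rho = 21/100.
rho*m = 21/100*33 = 6.93.
k = floor(6.93) = 6.

6


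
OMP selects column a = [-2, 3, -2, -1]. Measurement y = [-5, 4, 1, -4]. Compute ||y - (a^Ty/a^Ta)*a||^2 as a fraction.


a^T a = 18.
a^T y = 24.
coeff = 24/18 = 4/3.
||r||^2 = 26.

26


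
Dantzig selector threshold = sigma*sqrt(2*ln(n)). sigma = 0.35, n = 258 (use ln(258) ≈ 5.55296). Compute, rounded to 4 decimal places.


ln(258) ≈ 5.55296.
2*ln(n) ≈ 11.10592.
sqrt(2*ln(n)) ≈ sqrt(11.10592) ≈ 3.332555.
threshold ≈ 0.35*3.332555 = 1.16639425 ≈ 1.1664.

1.1664


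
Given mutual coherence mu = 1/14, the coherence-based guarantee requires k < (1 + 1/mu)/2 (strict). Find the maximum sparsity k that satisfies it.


1/mu = 14.
1 + 1/mu = 15.
(1 + 1/mu)/2 = 7.5 is not an integer, so k_max = floor(7.5) = 7.

7


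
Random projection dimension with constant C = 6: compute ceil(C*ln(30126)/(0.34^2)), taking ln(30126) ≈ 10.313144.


ln(30126) ≈ 10.313144.
eps^2 = 0.34^2 = 0.1156.
C*ln(N)/eps^2 ≈ 6*10.313144/0.1156 ≈ 535.2843.
m = ceil(535.2843) = 536.

536


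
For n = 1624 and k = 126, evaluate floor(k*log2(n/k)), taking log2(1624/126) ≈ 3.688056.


log2(n/k) = log2(1624/126) ≈ 3.688056.
k*log2(n/k) ≈ 126*3.688056 = 464.695056.
floor(464.695056) = 464.

464


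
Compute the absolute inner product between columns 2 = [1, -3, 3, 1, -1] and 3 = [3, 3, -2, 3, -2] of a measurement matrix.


Inner product: 1*3 + -3*3 + 3*-2 + 1*3 + -1*-2
Products: [3, -9, -6, 3, 2]
Sum = -7.
|dot| = 7.

7


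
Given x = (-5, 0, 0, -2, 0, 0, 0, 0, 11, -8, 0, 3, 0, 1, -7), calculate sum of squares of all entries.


Non-zero entries: [(0, -5), (3, -2), (8, 11), (9, -8), (11, 3), (13, 1), (14, -7)]
Squares: [25, 4, 121, 64, 9, 1, 49]
||x||_2^2 = sum = 273.

273


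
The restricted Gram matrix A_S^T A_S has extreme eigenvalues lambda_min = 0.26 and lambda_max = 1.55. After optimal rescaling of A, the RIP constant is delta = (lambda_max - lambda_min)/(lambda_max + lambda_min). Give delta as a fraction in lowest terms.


lambda_max - lambda_min = 1.55 - 0.26 = 1.29.
lambda_max + lambda_min = 1.55 + 0.26 = 1.81.
delta = 1.29/1.81 = 129/181.

129/181


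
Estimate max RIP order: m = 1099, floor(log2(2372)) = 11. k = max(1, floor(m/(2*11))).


floor(log2(2372)) = 11.
2*11 = 22.
m/(2*floor(log2(n))) = 1099/22 ≈ 49.9545.
floor = 49.
k = max(1, 49) = 49.

49


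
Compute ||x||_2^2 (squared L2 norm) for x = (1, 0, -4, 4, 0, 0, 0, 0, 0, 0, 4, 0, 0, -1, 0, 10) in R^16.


Non-zero entries: [(0, 1), (2, -4), (3, 4), (10, 4), (13, -1), (15, 10)]
Squares: [1, 16, 16, 16, 1, 100]
||x||_2^2 = sum = 150.

150


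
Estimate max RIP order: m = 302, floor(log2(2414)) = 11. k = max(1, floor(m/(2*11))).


floor(log2(2414)) = 11.
2*11 = 22.
m/(2*floor(log2(n))) = 302/22 ≈ 13.7273.
floor = 13.
k = max(1, 13) = 13.

13


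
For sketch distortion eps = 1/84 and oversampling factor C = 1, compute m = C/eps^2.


1/eps = 84.
(1/eps)^2 = 7056.
m = 1*7056 = 7056.

7056


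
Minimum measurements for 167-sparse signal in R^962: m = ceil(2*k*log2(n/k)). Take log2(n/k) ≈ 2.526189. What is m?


log2(n/k) = log2(962/167) ≈ 2.526189.
2*k*log2(n/k) ≈ 2*167*2.526189 = 843.747126.
m = ceil(843.747126) = 844.

844


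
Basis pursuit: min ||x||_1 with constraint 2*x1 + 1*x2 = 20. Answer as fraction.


Axis intercepts:
  x1 = 10, x2 = 0: L1 = 10
  x1 = 0, x2 = 20: L1 = 20
x* = (10, 0)
||x*||_1 = 10.

10


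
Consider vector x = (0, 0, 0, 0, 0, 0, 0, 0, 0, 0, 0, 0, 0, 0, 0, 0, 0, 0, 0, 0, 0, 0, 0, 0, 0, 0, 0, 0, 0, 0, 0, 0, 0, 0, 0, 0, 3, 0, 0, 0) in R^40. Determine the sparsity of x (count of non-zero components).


Non-zero positions: [36].
Sparsity = 1.

1


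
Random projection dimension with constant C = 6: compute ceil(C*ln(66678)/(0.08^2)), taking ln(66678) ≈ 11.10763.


ln(66678) ≈ 11.10763.
eps^2 = 0.08^2 = 0.0064.
C*ln(N)/eps^2 ≈ 6*11.10763/0.0064 ≈ 10413.4031.
m = ceil(10413.4031) = 10414.

10414


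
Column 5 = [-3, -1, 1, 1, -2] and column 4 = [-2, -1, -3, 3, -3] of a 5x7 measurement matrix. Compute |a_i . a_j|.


Inner product: -3*-2 + -1*-1 + 1*-3 + 1*3 + -2*-3
Products: [6, 1, -3, 3, 6]
Sum = 13.
|dot| = 13.

13


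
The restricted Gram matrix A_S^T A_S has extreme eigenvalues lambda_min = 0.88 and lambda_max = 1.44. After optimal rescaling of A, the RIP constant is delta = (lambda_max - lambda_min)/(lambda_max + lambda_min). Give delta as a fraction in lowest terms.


lambda_max - lambda_min = 1.44 - 0.88 = 0.56.
lambda_max + lambda_min = 1.44 + 0.88 = 2.32.
delta = 0.56/2.32 = 56/232 = 7/29.

7/29


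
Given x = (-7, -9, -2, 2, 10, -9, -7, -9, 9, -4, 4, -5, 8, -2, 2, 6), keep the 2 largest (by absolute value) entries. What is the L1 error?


Sorted |x_i| descending: [10, 9, 9, 9, 9, 8, 7, 7, 6, 5, 4, 4, 2, 2, 2, 2]
Keep top 2: [10, 9]
Tail entries: [9, 9, 9, 8, 7, 7, 6, 5, 4, 4, 2, 2, 2, 2]
L1 error = sum of tail = 76.

76


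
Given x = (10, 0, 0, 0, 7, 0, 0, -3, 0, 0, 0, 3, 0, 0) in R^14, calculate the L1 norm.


Non-zero entries: [(0, 10), (4, 7), (7, -3), (11, 3)]
Absolute values: [10, 7, 3, 3]
||x||_1 = sum = 23.

23


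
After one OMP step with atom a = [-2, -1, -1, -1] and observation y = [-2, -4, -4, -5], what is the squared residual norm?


a^T a = 7.
a^T y = 17.
coeff = 17/7 = 17/7.
||r||^2 = 138/7.

138/7


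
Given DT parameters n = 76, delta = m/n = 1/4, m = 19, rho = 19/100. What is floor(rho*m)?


m = 1/4*76 = 19.
rho = 19/100.
rho*m = 19/100*19 = 3.61.
k = floor(3.61) = 3.

3


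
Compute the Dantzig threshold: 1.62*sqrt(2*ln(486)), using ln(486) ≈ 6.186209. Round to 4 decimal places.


ln(486) ≈ 6.186209.
2*ln(n) ≈ 12.372418.
sqrt(2*ln(n)) ≈ sqrt(12.372418) ≈ 3.517445.
threshold ≈ 1.62*3.517445 = 5.6982609 ≈ 5.6983.

5.6983


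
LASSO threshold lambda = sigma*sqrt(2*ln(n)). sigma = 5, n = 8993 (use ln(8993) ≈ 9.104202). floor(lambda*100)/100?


ln(8993) ≈ 9.104202.
2*ln(n) ≈ 18.208404.
sqrt(2*ln(n)) ≈ sqrt(18.208404) ≈ 4.267131.
lambda ≈ 5*4.267131 = 21.335655.
floor(lambda*100)/100 = 21.33.

21.33


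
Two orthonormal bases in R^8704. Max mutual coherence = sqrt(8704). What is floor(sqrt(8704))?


93^2 = 8649 <= 8704 < 8836 = 94^2, so 93 <= sqrt(8704) < 94.
floor(sqrt(8704)) = 93.

93


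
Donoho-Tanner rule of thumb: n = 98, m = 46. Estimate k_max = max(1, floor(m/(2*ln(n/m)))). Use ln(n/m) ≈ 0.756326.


n/m = 98/46 = 49/23.
ln(n/m) ≈ 0.756326.
2*ln(n/m) ≈ 1.512652.
m/(2*ln(n/m)) ≈ 46/1.512652 ≈ 30.4102.
floor = 30.
k_max = max(1, 30) = 30.

30


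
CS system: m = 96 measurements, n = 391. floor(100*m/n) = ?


100*m/n = 100*96/391 ≈ 24.5524.
floor = 24.

24


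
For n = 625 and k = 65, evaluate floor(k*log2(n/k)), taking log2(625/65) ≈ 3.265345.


log2(n/k) = log2(625/65) ≈ 3.265345.
k*log2(n/k) ≈ 65*3.265345 = 212.247425.
floor(212.247425) = 212.

212


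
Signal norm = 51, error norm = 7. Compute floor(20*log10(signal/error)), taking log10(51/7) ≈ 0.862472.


||x||/||e|| = 51/7.
log10(51/7) ≈ 0.862472.
20*log10(||x||/||e||) ≈ 20*0.862472 = 17.24944.
floor(17.24944) = 17.

17


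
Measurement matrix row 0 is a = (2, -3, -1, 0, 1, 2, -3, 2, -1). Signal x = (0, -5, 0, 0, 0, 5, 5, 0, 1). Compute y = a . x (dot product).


Non-zero terms: ['-3*-5', '2*5', '-3*5', '-1*1']
Products: [15, 10, -15, -1]
y = sum = 9.

9


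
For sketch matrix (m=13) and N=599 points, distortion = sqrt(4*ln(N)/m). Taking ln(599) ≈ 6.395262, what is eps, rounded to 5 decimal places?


ln(599) ≈ 6.395262.
4*ln(N)/m ≈ 4*6.395262/13 ≈ 1.96777292.
eps = sqrt(1.96777292) ≈ 1.4027733 ≈ 1.40277.

1.40277


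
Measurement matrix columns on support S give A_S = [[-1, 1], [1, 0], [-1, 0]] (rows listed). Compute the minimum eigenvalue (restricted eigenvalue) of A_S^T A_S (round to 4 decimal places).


A_S^T A_S = [[3, -1], [-1, 1]].
trace = 4.
det = 2.
disc = trace^2 - 4*det = 16 - 4*2 = 8.
sqrt(8) ≈ 2.828427.
lam_min = (4 - sqrt(8))/2 ≈ (4 - 2.828427)/2 = 0.5857865 ≈ 0.5858.

0.5858


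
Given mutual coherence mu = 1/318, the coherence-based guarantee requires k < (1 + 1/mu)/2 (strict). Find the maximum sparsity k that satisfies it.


1/mu = 318.
1 + 1/mu = 319.
(1 + 1/mu)/2 = 159.5 is not an integer, so k_max = floor(159.5) = 159.

159


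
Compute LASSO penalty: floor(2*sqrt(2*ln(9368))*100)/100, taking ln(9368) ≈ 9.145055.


ln(9368) ≈ 9.145055.
2*ln(n) ≈ 18.29011.
sqrt(2*ln(n)) ≈ sqrt(18.29011) ≈ 4.276694.
lambda ≈ 2*4.276694 = 8.553388.
floor(lambda*100)/100 = 8.55.

8.55


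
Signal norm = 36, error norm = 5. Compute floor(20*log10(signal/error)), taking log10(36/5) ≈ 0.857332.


||x||/||e|| = 36/5.
log10(36/5) ≈ 0.857332.
20*log10(||x||/||e||) ≈ 20*0.857332 = 17.14664.
floor(17.14664) = 17.

17


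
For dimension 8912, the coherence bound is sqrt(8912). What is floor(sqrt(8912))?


94^2 = 8836 <= 8912 < 9025 = 95^2, so 94 <= sqrt(8912) < 95.
floor(sqrt(8912)) = 94.

94


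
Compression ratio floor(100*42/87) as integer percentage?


100*m/n = 100*42/87 ≈ 48.2759.
floor = 48.

48


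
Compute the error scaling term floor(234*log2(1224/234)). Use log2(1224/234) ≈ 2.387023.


log2(n/k) = log2(1224/234) ≈ 2.387023.
k*log2(n/k) ≈ 234*2.387023 = 558.563382.
floor(558.563382) = 558.

558


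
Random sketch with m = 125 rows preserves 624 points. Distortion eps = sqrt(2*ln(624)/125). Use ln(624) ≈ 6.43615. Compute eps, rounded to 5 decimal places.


ln(624) ≈ 6.43615.
2*ln(N)/m ≈ 2*6.43615/125 ≈ 0.1029784.
eps = sqrt(0.1029784) ≈ 0.3209025 ≈ 0.32090.

0.32090


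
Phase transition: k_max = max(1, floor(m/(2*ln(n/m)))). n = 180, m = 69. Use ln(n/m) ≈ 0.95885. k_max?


n/m = 180/69 = 60/23.
ln(n/m) ≈ 0.95885.
2*ln(n/m) ≈ 1.9177.
m/(2*ln(n/m)) ≈ 69/1.9177 ≈ 35.9806.
floor = 35.
k_max = max(1, 35) = 35.

35


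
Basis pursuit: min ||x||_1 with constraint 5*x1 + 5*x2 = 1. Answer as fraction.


Axis intercepts:
  x1 = 1/5, x2 = 0: L1 = 1/5
  x1 = 0, x2 = 1/5: L1 = 1/5
x* = (1/5, 0)
||x*||_1 = 1/5.

1/5


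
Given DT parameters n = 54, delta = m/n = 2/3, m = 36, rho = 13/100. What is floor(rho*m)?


m = 2/3*54 = 36.
rho = 13/100.
rho*m = 13/100*36 = 4.68.
k = floor(4.68) = 4.

4


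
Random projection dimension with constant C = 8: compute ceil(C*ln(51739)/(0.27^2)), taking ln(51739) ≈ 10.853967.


ln(51739) ≈ 10.853967.
eps^2 = 0.27^2 = 0.0729.
C*ln(N)/eps^2 ≈ 8*10.853967/0.0729 ≈ 1191.1075.
m = ceil(1191.1075) = 1192.

1192


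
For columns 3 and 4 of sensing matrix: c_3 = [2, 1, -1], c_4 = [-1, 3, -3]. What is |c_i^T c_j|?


Inner product: 2*-1 + 1*3 + -1*-3
Products: [-2, 3, 3]
Sum = 4.
|dot| = 4.

4


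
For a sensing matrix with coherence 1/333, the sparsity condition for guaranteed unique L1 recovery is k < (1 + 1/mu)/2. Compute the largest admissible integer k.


1/mu = 333.
1 + 1/mu = 334.
(1 + 1/mu)/2 = 167 is an integer and the inequality is strict, so k_max = 167 - 1 = 166.

166


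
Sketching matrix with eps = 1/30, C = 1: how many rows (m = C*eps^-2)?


1/eps = 30.
(1/eps)^2 = 900.
m = 1*900 = 900.

900


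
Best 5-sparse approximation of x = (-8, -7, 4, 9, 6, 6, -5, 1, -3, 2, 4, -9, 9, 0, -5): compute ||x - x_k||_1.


Sorted |x_i| descending: [9, 9, 9, 8, 7, 6, 6, 5, 5, 4, 4, 3, 2, 1, 0]
Keep top 5: [9, 9, 9, 8, 7]
Tail entries: [6, 6, 5, 5, 4, 4, 3, 2, 1, 0]
L1 error = sum of tail = 36.

36


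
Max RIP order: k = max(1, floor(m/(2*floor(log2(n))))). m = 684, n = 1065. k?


floor(log2(1065)) = 10.
2*10 = 20.
m/(2*floor(log2(n))) = 684/20 ≈ 34.2.
floor = 34.
k = max(1, 34) = 34.

34


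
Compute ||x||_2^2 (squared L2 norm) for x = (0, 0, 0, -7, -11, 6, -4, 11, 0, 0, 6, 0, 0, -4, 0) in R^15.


Non-zero entries: [(3, -7), (4, -11), (5, 6), (6, -4), (7, 11), (10, 6), (13, -4)]
Squares: [49, 121, 36, 16, 121, 36, 16]
||x||_2^2 = sum = 395.

395


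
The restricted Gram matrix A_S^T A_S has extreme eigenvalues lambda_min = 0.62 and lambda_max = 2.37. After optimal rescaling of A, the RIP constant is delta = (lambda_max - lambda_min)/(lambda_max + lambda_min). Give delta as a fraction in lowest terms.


lambda_max - lambda_min = 2.37 - 0.62 = 1.75.
lambda_max + lambda_min = 2.37 + 0.62 = 2.99.
delta = 1.75/2.99 = 175/299.

175/299


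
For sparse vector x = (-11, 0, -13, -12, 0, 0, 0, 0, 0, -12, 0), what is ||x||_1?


Non-zero entries: [(0, -11), (2, -13), (3, -12), (9, -12)]
Absolute values: [11, 13, 12, 12]
||x||_1 = sum = 48.

48


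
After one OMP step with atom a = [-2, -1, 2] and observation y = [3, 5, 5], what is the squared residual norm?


a^T a = 9.
a^T y = -1.
coeff = -1/9 = -1/9.
||r||^2 = 530/9.

530/9


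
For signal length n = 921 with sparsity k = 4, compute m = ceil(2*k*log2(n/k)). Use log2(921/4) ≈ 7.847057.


log2(n/k) = log2(921/4) ≈ 7.847057.
2*k*log2(n/k) ≈ 2*4*7.847057 = 62.776456.
m = ceil(62.776456) = 63.

63


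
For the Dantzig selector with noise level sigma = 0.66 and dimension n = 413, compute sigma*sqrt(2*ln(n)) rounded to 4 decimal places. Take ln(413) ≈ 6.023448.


ln(413) ≈ 6.023448.
2*ln(n) ≈ 12.046896.
sqrt(2*ln(n)) ≈ sqrt(12.046896) ≈ 3.470864.
threshold ≈ 0.66*3.470864 = 2.29077024 ≈ 2.2908.

2.2908


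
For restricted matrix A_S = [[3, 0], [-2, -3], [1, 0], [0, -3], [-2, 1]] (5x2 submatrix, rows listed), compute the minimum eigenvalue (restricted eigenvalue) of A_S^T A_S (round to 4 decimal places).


A_S^T A_S = [[18, 4], [4, 19]].
trace = 37.
det = 326.
disc = trace^2 - 4*det = 1369 - 4*326 = 65.
sqrt(65) ≈ 8.062258.
lam_min = (37 - sqrt(65))/2 ≈ (37 - 8.062258)/2 = 14.468871 ≈ 14.4689.

14.4689


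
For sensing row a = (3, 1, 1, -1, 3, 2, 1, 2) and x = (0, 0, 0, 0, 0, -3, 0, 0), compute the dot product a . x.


Non-zero terms: ['2*-3']
Products: [-6]
y = sum = -6.

-6


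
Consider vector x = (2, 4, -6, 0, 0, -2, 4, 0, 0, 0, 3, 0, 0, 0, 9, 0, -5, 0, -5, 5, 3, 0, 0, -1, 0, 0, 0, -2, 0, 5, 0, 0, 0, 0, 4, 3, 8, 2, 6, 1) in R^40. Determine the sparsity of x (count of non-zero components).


Non-zero positions: [0, 1, 2, 5, 6, 10, 14, 16, 18, 19, 20, 23, 27, 29, 34, 35, 36, 37, 38, 39].
Sparsity = 20.

20


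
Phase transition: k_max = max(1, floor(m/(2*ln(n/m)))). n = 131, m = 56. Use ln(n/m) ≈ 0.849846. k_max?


n/m = 131/56.
ln(n/m) ≈ 0.849846.
2*ln(n/m) ≈ 1.699692.
m/(2*ln(n/m)) ≈ 56/1.699692 ≈ 32.9471.
floor = 32.
k_max = max(1, 32) = 32.

32


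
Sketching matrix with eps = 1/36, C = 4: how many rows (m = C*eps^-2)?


1/eps = 36.
(1/eps)^2 = 1296.
m = 4*1296 = 5184.

5184


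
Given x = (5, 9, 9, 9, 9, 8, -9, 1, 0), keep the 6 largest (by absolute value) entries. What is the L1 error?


Sorted |x_i| descending: [9, 9, 9, 9, 9, 8, 5, 1, 0]
Keep top 6: [9, 9, 9, 9, 9, 8]
Tail entries: [5, 1, 0]
L1 error = sum of tail = 6.

6


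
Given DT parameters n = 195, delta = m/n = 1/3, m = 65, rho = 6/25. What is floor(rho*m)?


m = 1/3*195 = 65.
rho = 6/25.
rho*m = 6/25*65 = 15.6.
k = floor(15.6) = 15.

15


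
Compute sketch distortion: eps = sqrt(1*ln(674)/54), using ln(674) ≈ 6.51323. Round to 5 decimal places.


ln(674) ≈ 6.51323.
1*ln(N)/m ≈ 1*6.51323/54 ≈ 0.12061537.
eps = sqrt(0.12061537) ≈ 0.3472972 ≈ 0.34730.

0.34730


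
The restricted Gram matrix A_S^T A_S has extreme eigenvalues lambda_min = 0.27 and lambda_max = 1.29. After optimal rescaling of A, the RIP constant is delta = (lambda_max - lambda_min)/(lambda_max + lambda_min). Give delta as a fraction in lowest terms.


lambda_max - lambda_min = 1.29 - 0.27 = 1.02.
lambda_max + lambda_min = 1.29 + 0.27 = 1.56.
delta = 1.02/1.56 = 102/156 = 17/26.

17/26


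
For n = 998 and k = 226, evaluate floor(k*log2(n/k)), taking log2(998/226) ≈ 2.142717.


log2(n/k) = log2(998/226) ≈ 2.142717.
k*log2(n/k) ≈ 226*2.142717 = 484.254042.
floor(484.254042) = 484.

484


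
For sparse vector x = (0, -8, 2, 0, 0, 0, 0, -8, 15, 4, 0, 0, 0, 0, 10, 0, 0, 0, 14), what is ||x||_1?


Non-zero entries: [(1, -8), (2, 2), (7, -8), (8, 15), (9, 4), (14, 10), (18, 14)]
Absolute values: [8, 2, 8, 15, 4, 10, 14]
||x||_1 = sum = 61.

61


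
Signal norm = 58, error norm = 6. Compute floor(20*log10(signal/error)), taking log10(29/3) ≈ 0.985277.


||x||/||e|| = 58/6 = 29/3.
log10(29/3) ≈ 0.985277.
20*log10(||x||/||e||) ≈ 20*0.985277 = 19.70554.
floor(19.70554) = 19.

19


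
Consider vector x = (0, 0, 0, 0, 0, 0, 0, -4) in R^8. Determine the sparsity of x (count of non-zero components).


Non-zero positions: [7].
Sparsity = 1.

1


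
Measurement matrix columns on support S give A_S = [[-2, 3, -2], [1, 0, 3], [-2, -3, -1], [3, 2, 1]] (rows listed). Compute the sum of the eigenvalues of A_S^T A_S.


Sum of eigenvalues of A_S^T A_S = trace(A_S^T A_S) = sum of squared column norms of A_S.
A_S^T A_S diagonal: [18, 22, 15].
trace = 18 + 22 + 15 = 55.

55


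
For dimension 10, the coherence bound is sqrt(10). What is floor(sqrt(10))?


3^2 = 9 <= 10 < 16 = 4^2, so 3 <= sqrt(10) < 4.
floor(sqrt(10)) = 3.

3


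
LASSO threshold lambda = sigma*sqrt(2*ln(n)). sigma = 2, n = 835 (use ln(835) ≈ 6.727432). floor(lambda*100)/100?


ln(835) ≈ 6.727432.
2*ln(n) ≈ 13.454864.
sqrt(2*ln(n)) ≈ sqrt(13.454864) ≈ 3.668087.
lambda ≈ 2*3.668087 = 7.336174.
floor(lambda*100)/100 = 7.33.

7.33


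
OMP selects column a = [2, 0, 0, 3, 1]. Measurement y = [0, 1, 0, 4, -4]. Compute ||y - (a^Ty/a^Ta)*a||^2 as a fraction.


a^T a = 14.
a^T y = 8.
coeff = 8/14 = 4/7.
||r||^2 = 199/7.

199/7


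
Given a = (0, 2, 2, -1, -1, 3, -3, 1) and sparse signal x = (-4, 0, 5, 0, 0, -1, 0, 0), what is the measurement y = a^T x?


Non-zero terms: ['0*-4', '2*5', '3*-1']
Products: [0, 10, -3]
y = sum = 7.

7


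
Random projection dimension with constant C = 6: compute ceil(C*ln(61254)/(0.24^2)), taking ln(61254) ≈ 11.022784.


ln(61254) ≈ 11.022784.
eps^2 = 0.24^2 = 0.0576.
C*ln(N)/eps^2 ≈ 6*11.022784/0.0576 ≈ 1148.2067.
m = ceil(1148.2067) = 1149.

1149


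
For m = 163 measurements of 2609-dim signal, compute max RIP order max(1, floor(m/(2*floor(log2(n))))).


floor(log2(2609)) = 11.
2*11 = 22.
m/(2*floor(log2(n))) = 163/22 ≈ 7.4091.
floor = 7.
k = max(1, 7) = 7.

7


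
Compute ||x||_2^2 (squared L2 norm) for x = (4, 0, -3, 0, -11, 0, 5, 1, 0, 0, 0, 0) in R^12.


Non-zero entries: [(0, 4), (2, -3), (4, -11), (6, 5), (7, 1)]
Squares: [16, 9, 121, 25, 1]
||x||_2^2 = sum = 172.

172


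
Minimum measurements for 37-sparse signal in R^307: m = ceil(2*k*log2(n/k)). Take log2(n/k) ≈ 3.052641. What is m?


log2(n/k) = log2(307/37) ≈ 3.052641.
2*k*log2(n/k) ≈ 2*37*3.052641 = 225.895434.
m = ceil(225.895434) = 226.

226


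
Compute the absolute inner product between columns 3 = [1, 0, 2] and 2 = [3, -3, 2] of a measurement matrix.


Inner product: 1*3 + 0*-3 + 2*2
Products: [3, 0, 4]
Sum = 7.
|dot| = 7.

7


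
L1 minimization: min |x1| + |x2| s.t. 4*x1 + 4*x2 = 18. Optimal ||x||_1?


Axis intercepts:
  x1 = 9/2, x2 = 0: L1 = 9/2
  x1 = 0, x2 = 9/2: L1 = 9/2
x* = (9/2, 0)
||x*||_1 = 9/2.

9/2


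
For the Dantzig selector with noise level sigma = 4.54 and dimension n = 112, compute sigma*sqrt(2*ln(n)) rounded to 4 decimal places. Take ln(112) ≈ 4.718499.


ln(112) ≈ 4.718499.
2*ln(n) ≈ 9.436998.
sqrt(2*ln(n)) ≈ sqrt(9.436998) ≈ 3.07197.
threshold ≈ 4.54*3.07197 = 13.9467438 ≈ 13.9467.

13.9467


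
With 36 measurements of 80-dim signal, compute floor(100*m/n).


100*m/n = 100*36/80 ≈ 45.0.
floor = 45.

45


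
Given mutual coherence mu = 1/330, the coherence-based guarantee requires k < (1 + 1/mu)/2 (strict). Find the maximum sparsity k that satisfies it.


1/mu = 330.
1 + 1/mu = 331.
(1 + 1/mu)/2 = 165.5 is not an integer, so k_max = floor(165.5) = 165.

165


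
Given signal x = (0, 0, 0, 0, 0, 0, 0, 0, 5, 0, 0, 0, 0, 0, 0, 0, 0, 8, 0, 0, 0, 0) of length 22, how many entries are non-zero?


Non-zero positions: [8, 17].
Sparsity = 2.

2


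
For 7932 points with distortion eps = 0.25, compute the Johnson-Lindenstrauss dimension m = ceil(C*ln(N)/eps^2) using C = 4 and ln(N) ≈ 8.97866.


ln(7932) ≈ 8.97866.
eps^2 = 0.25^2 = 0.0625.
C*ln(N)/eps^2 ≈ 4*8.97866/0.0625 ≈ 574.6342.
m = ceil(574.6342) = 575.

575


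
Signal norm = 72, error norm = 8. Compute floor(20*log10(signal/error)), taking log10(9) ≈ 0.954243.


||x||/||e|| = 72/8 = 9.
log10(9) ≈ 0.954243.
20*log10(||x||/||e||) ≈ 20*0.954243 = 19.08486.
floor(19.08486) = 19.

19


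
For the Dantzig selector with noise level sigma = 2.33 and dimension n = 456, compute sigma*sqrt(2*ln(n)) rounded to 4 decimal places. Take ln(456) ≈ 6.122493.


ln(456) ≈ 6.122493.
2*ln(n) ≈ 12.244986.
sqrt(2*ln(n)) ≈ sqrt(12.244986) ≈ 3.499284.
threshold ≈ 2.33*3.499284 = 8.15333172 ≈ 8.1533.

8.1533


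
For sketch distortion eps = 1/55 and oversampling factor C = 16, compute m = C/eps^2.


1/eps = 55.
(1/eps)^2 = 3025.
m = 16*3025 = 48400.

48400


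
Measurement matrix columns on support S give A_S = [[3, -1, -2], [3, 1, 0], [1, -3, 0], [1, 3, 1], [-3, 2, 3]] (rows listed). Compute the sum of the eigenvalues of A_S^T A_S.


Sum of eigenvalues of A_S^T A_S = trace(A_S^T A_S) = sum of squared column norms of A_S.
A_S^T A_S diagonal: [29, 24, 14].
trace = 29 + 24 + 14 = 67.

67


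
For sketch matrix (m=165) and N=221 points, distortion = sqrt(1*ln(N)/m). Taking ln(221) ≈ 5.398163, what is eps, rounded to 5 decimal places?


ln(221) ≈ 5.398163.
1*ln(N)/m ≈ 1*5.398163/165 ≈ 0.03271614.
eps = sqrt(0.03271614) ≈ 0.180876 ≈ 0.18088.

0.18088


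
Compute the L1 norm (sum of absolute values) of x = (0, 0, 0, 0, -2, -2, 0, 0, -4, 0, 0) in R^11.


Non-zero entries: [(4, -2), (5, -2), (8, -4)]
Absolute values: [2, 2, 4]
||x||_1 = sum = 8.

8


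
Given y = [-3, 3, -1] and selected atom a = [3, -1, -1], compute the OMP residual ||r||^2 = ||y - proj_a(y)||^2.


a^T a = 11.
a^T y = -11.
coeff = -11/11 = -1.
||r||^2 = 8.

8


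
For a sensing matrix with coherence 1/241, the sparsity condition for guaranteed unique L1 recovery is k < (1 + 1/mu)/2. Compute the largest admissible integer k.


1/mu = 241.
1 + 1/mu = 242.
(1 + 1/mu)/2 = 121 is an integer and the inequality is strict, so k_max = 121 - 1 = 120.

120


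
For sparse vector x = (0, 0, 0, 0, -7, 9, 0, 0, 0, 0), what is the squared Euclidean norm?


Non-zero entries: [(4, -7), (5, 9)]
Squares: [49, 81]
||x||_2^2 = sum = 130.

130


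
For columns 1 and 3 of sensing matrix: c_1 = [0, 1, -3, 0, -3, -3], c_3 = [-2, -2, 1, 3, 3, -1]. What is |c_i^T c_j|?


Inner product: 0*-2 + 1*-2 + -3*1 + 0*3 + -3*3 + -3*-1
Products: [0, -2, -3, 0, -9, 3]
Sum = -11.
|dot| = 11.

11


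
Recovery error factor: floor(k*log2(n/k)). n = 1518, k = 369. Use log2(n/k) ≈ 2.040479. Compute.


log2(n/k) = log2(1518/369) ≈ 2.040479.
k*log2(n/k) ≈ 369*2.040479 = 752.936751.
floor(752.936751) = 752.

752


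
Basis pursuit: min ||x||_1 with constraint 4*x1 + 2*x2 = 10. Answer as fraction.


Axis intercepts:
  x1 = 5/2, x2 = 0: L1 = 5/2
  x1 = 0, x2 = 5: L1 = 5
x* = (5/2, 0)
||x*||_1 = 5/2.

5/2


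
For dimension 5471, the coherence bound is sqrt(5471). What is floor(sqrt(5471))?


73^2 = 5329 <= 5471 < 5476 = 74^2, so 73 <= sqrt(5471) < 74.
floor(sqrt(5471)) = 73.

73


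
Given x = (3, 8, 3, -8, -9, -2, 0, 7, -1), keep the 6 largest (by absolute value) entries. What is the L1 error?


Sorted |x_i| descending: [9, 8, 8, 7, 3, 3, 2, 1, 0]
Keep top 6: [9, 8, 8, 7, 3, 3]
Tail entries: [2, 1, 0]
L1 error = sum of tail = 3.

3


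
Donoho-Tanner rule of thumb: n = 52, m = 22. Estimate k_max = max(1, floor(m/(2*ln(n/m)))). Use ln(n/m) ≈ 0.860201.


n/m = 52/22 = 26/11.
ln(n/m) ≈ 0.860201.
2*ln(n/m) ≈ 1.720402.
m/(2*ln(n/m)) ≈ 22/1.720402 ≈ 12.7877.
floor = 12.
k_max = max(1, 12) = 12.

12


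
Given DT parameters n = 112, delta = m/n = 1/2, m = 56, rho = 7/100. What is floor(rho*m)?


m = 1/2*112 = 56.
rho = 7/100.
rho*m = 7/100*56 = 3.92.
k = floor(3.92) = 3.

3


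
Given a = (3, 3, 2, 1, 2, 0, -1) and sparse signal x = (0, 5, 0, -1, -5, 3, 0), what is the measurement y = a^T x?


Non-zero terms: ['3*5', '1*-1', '2*-5', '0*3']
Products: [15, -1, -10, 0]
y = sum = 4.

4


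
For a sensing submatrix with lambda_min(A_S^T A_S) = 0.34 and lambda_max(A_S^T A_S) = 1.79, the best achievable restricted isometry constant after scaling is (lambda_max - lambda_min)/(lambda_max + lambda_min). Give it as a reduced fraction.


lambda_max - lambda_min = 1.79 - 0.34 = 1.45.
lambda_max + lambda_min = 1.79 + 0.34 = 2.13.
delta = 1.45/2.13 = 145/213.

145/213
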